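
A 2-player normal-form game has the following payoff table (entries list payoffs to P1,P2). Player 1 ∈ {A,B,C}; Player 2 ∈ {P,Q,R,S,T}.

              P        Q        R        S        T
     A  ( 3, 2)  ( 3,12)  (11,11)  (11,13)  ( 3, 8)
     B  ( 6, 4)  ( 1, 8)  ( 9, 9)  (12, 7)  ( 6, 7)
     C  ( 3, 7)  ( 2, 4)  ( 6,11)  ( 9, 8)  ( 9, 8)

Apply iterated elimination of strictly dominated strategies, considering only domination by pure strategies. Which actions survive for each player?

P2 drop P (R beats it: A:11>2 B:9>4 C:11>7)
P2 drop T (R beats it: A:11>8 B:9>7 C:11>8)
P1 drop C (A beats it: Q:3>2 R:11>6 S:11>9)
P1→{A,B} P2→{Q,R,S}

Remaining: P1:{A,B} P2:{Q,R,S}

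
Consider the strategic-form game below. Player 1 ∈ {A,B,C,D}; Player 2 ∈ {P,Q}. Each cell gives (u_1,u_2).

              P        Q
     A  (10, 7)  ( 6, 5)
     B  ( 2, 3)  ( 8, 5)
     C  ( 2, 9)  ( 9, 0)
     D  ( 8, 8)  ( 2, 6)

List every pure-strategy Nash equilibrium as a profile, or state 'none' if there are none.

PSNE = {(A,P)}

(A,P): NE
(A,Q): not NE [P1→C gives 9>6; P2→P gives 7>5]
(B,P): not NE [P1→A gives 10>2; P2→Q gives 5>3]
(B,Q): not NE [P1→C gives 9>8]
(C,P): not NE [P1→A gives 10>2]
(C,Q): not NE [P2→P gives 9>0]
(D,P): not NE [P1→A gives 10>8]
(D,Q): not NE [P1→C gives 9>2; P2→P gives 8>6]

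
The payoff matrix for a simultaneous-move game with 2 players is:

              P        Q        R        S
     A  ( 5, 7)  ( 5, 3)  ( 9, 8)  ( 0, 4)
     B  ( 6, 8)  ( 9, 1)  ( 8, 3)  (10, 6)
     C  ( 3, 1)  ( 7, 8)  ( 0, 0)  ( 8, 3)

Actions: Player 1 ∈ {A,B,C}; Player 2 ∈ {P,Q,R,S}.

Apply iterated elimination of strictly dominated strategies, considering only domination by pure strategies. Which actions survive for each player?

P1 drop C (B beats it: P:6>3 Q:9>7 R:8>0 S:10>8)
P2 drop Q (P beats it: A:7>3 B:8>1)
P2 drop S (P beats it: A:7>4 B:8>6)
P1→{A,B} P2→{P,R}

Remaining: P1:{A,B} P2:{P,R}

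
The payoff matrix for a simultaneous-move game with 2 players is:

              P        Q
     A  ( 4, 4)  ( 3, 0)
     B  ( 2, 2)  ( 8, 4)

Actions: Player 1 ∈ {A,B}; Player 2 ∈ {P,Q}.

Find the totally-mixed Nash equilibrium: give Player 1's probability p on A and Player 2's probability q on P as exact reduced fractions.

p=1/3, q=5/7

P1 indiff ⇒ q·4+(1-q)·3 = q·2+(1-q)·8 ⇒ q(2) = (1-q)(5) ⇒ q = 5/7
P2 indiff ⇒ p·4+(1-p)·2 = p·0+(1-p)·4 ⇒ p(4) = (1-p)(2) ⇒ p = 1/3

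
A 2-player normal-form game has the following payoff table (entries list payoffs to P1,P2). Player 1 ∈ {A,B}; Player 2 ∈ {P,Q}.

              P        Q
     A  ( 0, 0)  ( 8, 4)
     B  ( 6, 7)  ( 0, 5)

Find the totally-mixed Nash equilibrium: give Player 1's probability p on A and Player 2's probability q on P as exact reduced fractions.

P1 mixes 1/3 on A; P2 mixes 4/7 on P

P1 indiff ⇒ q·0+(1-q)·8 = q·6+(1-q)·0 ⇒ q(-6) = (1-q)(-8) ⇒ q = 4/7
P2 indiff ⇒ p·0+(1-p)·7 = p·4+(1-p)·5 ⇒ p(-4) = (1-p)(-2) ⇒ p = 1/3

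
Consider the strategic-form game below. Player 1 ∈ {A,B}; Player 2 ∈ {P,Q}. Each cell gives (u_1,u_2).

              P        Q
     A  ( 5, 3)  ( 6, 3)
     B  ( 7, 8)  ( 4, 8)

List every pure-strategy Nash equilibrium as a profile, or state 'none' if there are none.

(A,P): not NE [P1→B gives 7>5]
(A,Q): NE
(B,P): NE
(B,Q): not NE [P1→A gives 6>4]

Nash profiles: (A,Q), (B,P)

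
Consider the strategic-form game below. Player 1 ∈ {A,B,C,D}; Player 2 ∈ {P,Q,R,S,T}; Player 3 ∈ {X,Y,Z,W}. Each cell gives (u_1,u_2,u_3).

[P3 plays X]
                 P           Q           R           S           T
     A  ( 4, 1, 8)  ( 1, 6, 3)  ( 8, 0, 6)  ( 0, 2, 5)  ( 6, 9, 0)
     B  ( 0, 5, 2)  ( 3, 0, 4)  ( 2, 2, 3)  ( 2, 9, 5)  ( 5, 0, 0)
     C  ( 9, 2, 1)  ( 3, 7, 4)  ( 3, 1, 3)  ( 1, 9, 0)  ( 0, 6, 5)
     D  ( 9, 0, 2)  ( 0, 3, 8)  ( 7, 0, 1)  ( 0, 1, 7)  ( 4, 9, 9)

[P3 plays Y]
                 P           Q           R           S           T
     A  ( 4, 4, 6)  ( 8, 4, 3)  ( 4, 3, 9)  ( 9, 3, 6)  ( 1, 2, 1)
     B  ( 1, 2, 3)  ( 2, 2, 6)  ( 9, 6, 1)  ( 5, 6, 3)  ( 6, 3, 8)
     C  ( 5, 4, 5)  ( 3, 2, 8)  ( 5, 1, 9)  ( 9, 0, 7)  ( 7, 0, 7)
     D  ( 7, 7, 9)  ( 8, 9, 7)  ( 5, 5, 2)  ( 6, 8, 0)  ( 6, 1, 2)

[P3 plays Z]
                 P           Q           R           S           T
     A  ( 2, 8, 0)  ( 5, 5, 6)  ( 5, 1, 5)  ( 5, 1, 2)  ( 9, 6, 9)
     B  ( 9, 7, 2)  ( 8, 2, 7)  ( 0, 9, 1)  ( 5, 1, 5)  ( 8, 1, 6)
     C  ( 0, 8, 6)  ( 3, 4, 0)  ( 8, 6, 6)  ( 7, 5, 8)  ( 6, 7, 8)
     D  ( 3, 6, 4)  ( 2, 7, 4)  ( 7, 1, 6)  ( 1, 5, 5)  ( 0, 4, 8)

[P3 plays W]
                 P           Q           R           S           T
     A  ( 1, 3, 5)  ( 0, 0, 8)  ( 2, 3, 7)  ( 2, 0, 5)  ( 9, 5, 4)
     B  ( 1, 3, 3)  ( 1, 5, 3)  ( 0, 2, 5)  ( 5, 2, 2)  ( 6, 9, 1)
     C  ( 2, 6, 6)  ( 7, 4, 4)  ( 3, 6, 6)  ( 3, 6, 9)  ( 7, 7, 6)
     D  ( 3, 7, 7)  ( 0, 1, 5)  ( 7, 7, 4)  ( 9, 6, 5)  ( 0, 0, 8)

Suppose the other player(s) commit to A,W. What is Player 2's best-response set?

BR_2 = {T}

u_2(P vs A,W) = 3
u_2(Q vs A,W) = 0
u_2(R vs A,W) = 3
u_2(S vs A,W) = 0
u_2(T vs A,W) = 5
max payoff 5 at {T}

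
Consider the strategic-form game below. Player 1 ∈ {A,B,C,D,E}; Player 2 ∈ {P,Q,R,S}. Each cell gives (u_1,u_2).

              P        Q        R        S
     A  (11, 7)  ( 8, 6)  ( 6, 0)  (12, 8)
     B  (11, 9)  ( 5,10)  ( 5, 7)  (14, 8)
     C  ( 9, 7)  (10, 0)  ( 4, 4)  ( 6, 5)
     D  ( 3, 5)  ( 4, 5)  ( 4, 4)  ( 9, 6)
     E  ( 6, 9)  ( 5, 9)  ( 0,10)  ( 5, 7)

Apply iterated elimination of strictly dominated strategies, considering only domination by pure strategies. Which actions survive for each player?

P1 drop D (A beats it: P:11>3 Q:8>4 R:6>4 S:12>9)
P1 drop E (A beats it: P:11>6 Q:8>5 R:6>0 S:12>5)
P2 drop R (P beats it: A:7>0 B:9>7 C:7>4)
P1→{A,B,C} P2→{P,Q,S}

IESDS → P1:{A,B,C} P2:{P,Q,S}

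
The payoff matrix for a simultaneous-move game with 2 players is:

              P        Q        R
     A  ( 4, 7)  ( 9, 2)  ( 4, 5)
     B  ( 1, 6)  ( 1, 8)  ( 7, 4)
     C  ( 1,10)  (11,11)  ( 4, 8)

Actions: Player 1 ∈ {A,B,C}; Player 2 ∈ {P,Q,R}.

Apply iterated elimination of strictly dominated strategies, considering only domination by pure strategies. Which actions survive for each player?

Remaining: P1:{A,C} P2:{P,Q}

P2 drop R (P beats it: A:7>5 B:6>4 C:10>8)
P1 drop B (A beats it: P:4>1 Q:9>1)
P1→{A,C} P2→{P,Q}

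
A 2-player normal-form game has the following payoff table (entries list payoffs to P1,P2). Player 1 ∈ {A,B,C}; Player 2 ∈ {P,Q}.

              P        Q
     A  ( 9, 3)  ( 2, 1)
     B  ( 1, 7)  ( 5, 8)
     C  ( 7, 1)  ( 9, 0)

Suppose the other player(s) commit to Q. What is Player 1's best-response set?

u_1(A vs Q) = 2
u_1(B vs Q) = 5
u_1(C vs Q) = 9
max payoff 9 at {C}

BR_1 = {C}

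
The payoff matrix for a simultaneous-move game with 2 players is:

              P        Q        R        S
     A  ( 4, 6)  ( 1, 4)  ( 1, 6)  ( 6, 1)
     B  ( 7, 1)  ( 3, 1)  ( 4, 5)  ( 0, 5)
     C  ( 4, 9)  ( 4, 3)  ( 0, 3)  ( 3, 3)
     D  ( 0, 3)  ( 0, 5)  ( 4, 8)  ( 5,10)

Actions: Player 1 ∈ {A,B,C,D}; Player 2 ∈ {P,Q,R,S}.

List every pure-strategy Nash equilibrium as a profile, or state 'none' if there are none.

(A,P): not NE [P1→B gives 7>4]
(A,Q): not NE [P1→C gives 4>1; P2→R gives 6>4]
(A,R): not NE [P1→D gives 4>1]
(A,S): not NE [P2→R gives 6>1]
(B,P): not NE [P2→S gives 5>1]
(B,Q): not NE [P1→C gives 4>3; P2→S gives 5>1]
(B,R): NE
(B,S): not NE [P1→A gives 6>0]
(C,P): not NE [P1→B gives 7>4]
(C,Q): not NE [P2→P gives 9>3]
(C,R): not NE [P1→D gives 4>0; P2→P gives 9>3]
(C,S): not NE [P1→A gives 6>3; P2→P gives 9>3]
(D,P): not NE [P1→B gives 7>0; P2→S gives 10>3]
(D,Q): not NE [P1→C gives 4>0; P2→S gives 10>5]
(D,R): not NE [P2→S gives 10>8]
(D,S): not NE [P1→A gives 6>5]

Nash profiles: (B,R)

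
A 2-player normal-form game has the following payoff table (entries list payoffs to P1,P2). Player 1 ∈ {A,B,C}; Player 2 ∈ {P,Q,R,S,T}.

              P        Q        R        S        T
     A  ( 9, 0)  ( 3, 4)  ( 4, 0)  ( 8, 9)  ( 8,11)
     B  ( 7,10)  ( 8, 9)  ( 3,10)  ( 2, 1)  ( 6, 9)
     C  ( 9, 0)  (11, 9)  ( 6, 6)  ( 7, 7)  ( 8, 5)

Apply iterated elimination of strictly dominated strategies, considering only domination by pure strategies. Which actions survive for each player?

P1 drop B (C beats it: P:9>7 Q:11>8 R:6>3 S:7>2 T:8>6)
P2 drop P (Q beats it: A:4>0 C:9>0)
P2 drop R (Q beats it: A:4>0 C:9>6)
P1→{A,C} P2→{Q,S,T}

IESDS → P1:{A,C} P2:{Q,S,T}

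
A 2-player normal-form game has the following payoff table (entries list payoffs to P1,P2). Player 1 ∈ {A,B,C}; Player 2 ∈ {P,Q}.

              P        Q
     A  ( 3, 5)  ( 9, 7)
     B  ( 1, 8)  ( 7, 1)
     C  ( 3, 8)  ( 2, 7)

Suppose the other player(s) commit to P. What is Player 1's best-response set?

u_1(A vs P) = 3
u_1(B vs P) = 1
u_1(C vs P) = 3
max payoff 3 at {A,C}

P1 best: {A,C}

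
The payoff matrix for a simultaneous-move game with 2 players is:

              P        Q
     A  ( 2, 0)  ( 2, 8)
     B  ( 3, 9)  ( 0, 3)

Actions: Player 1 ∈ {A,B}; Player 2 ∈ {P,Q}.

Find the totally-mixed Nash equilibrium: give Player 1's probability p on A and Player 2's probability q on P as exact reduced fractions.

(p,q) = (3/7, 2/3)

P1 indiff ⇒ q·2+(1-q)·2 = q·3+(1-q)·0 ⇒ q(-1) = (1-q)(-2) ⇒ q = 2/3
P2 indiff ⇒ p·0+(1-p)·9 = p·8+(1-p)·3 ⇒ p(-8) = (1-p)(-6) ⇒ p = 3/7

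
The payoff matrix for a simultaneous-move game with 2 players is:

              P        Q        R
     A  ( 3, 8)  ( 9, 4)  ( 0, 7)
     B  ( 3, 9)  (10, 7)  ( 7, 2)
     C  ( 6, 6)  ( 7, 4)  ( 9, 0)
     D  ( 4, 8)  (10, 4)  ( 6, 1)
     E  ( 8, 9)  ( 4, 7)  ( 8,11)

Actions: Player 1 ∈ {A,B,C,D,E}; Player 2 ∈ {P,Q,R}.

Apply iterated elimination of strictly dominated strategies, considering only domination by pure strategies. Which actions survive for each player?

P1 drop A (D beats it: P:4>3 Q:10>9 R:6>0)
P2 drop Q (P beats it: B:9>7 C:6>4 D:8>4 E:9>7)
P1 drop B (C beats it: P:6>3 R:9>7)
P1 drop D (C beats it: P:6>4 R:9>6)
P1→{C,E} P2→{P,R}

Remaining: P1:{C,E} P2:{P,R}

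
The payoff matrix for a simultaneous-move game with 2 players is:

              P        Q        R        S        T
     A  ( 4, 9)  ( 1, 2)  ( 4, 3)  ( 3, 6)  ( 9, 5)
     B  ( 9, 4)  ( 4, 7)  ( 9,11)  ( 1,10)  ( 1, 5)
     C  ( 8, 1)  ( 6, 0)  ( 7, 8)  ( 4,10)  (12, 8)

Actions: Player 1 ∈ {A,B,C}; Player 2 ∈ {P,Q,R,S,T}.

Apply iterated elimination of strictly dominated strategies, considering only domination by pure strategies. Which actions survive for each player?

P1 drop A (C beats it: P:8>4 Q:6>1 R:7>4 S:4>3 T:12>9)
P2 drop P (R beats it: B:11>4 C:8>1)
P2 drop Q (R beats it: B:11>7 C:8>0)
P2 drop T (S beats it: B:10>5 C:10>8)
P1→{B,C} P2→{R,S}

IESDS → P1:{B,C} P2:{R,S}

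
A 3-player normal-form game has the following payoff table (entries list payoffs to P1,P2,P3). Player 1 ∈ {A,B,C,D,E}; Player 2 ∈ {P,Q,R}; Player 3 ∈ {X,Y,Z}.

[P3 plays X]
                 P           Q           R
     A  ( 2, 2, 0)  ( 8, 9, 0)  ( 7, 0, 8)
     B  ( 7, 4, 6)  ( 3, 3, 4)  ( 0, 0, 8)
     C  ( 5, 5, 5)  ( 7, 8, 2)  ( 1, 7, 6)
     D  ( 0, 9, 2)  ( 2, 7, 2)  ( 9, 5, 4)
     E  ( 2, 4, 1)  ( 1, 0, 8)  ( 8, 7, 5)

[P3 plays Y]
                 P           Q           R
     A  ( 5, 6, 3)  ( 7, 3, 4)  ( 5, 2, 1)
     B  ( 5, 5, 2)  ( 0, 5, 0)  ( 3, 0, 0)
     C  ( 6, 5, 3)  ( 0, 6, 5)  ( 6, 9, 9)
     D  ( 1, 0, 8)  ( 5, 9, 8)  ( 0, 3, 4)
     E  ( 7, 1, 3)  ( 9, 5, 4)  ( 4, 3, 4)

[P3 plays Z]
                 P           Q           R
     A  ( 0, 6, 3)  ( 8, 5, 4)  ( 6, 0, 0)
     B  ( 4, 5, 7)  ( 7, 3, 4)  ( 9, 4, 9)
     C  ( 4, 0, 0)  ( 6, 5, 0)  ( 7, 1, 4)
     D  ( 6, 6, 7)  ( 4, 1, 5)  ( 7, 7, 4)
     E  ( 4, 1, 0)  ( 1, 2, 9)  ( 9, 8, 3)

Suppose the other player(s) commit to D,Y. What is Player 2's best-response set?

u_2(P vs D,Y) = 0
u_2(Q vs D,Y) = 9
u_2(R vs D,Y) = 3
max payoff 9 at {Q}

BR_2 = {Q}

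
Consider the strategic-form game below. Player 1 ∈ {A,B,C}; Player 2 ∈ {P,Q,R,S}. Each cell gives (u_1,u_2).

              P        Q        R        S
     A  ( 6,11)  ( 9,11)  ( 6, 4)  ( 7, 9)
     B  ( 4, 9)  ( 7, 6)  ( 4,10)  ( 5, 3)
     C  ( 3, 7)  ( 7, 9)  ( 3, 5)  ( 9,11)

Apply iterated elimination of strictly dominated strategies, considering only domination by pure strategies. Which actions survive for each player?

P1 drop B (A beats it: P:6>4 Q:9>7 R:6>4 S:7>5)
P2 drop R (P beats it: A:11>4 C:7>5)
P1→{A,C} P2→{P,Q,S}

Remaining: P1:{A,C} P2:{P,Q,S}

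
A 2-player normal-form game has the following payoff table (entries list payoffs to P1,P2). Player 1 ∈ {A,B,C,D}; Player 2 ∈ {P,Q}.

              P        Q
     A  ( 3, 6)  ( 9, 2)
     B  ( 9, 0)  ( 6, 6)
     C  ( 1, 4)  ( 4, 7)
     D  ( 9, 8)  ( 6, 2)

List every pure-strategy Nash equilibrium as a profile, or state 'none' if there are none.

(A,P): not NE [P1→D gives 9>3]
(A,Q): not NE [P2→P gives 6>2]
(B,P): not NE [P2→Q gives 6>0]
(B,Q): not NE [P1→A gives 9>6]
(C,P): not NE [P1→D gives 9>1; P2→Q gives 7>4]
(C,Q): not NE [P1→A gives 9>4]
(D,P): NE
(D,Q): not NE [P1→A gives 9>6; P2→P gives 8>2]

NE set: (D,P)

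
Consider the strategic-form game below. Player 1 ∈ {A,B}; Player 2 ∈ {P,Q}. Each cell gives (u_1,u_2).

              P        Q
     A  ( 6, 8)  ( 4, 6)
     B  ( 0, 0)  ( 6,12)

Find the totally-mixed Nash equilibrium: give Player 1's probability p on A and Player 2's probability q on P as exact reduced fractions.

P1 mixes 6/7 on A; P2 mixes 1/4 on P

P1 indiff ⇒ q·6+(1-q)·4 = q·0+(1-q)·6 ⇒ q(6) = (1-q)(2) ⇒ q = 1/4
P2 indiff ⇒ p·8+(1-p)·0 = p·6+(1-p)·12 ⇒ p(2) = (1-p)(12) ⇒ p = 6/7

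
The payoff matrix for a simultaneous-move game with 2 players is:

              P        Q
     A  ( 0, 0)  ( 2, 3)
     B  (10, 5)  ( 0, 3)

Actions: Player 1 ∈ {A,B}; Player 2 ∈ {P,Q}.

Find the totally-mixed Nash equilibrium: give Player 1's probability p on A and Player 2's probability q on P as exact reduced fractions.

P1 mixes 2/5 on A; P2 mixes 1/6 on P

P1 indiff ⇒ q·0+(1-q)·2 = q·10+(1-q)·0 ⇒ q(-10) = (1-q)(-2) ⇒ q = 1/6
P2 indiff ⇒ p·0+(1-p)·5 = p·3+(1-p)·3 ⇒ p(-3) = (1-p)(-2) ⇒ p = 2/5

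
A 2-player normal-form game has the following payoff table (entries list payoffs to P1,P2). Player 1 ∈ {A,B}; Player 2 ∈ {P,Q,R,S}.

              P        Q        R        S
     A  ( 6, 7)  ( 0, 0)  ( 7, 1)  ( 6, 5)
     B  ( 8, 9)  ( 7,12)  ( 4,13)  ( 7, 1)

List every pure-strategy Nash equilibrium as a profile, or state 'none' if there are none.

(A,P): not NE [P1→B gives 8>6]
(A,Q): not NE [P1→B gives 7>0; P2→P gives 7>0]
(A,R): not NE [P2→P gives 7>1]
(A,S): not NE [P1→B gives 7>6; P2→P gives 7>5]
(B,P): not NE [P2→R gives 13>9]
(B,Q): not NE [P2→R gives 13>12]
(B,R): not NE [P1→A gives 7>4]
(B,S): not NE [P2→R gives 13>1]

PSNE: ∅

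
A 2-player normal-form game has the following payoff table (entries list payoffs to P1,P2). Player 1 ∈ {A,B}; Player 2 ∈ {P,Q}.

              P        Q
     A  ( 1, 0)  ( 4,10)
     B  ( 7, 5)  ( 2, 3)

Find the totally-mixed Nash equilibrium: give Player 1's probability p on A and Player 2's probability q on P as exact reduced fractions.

p=1/6, q=1/4

P1 indiff ⇒ q·1+(1-q)·4 = q·7+(1-q)·2 ⇒ q(-6) = (1-q)(-2) ⇒ q = 1/4
P2 indiff ⇒ p·0+(1-p)·5 = p·10+(1-p)·3 ⇒ p(-10) = (1-p)(-2) ⇒ p = 1/6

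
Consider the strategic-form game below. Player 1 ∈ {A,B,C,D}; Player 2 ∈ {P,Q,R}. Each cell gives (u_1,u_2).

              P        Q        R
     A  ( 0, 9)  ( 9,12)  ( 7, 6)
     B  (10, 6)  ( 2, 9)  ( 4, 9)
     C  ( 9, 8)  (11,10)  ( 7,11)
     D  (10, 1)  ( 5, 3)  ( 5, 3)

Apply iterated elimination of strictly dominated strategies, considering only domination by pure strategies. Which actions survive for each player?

Remaining: P1:{A,C} P2:{Q,R}

P2 drop P (Q beats it: A:12>9 B:9>6 C:10>8 D:3>1)
P1 drop B (A beats it: Q:9>2 R:7>4)
P1 drop D (A beats it: Q:9>5 R:7>5)
P1→{A,C} P2→{Q,R}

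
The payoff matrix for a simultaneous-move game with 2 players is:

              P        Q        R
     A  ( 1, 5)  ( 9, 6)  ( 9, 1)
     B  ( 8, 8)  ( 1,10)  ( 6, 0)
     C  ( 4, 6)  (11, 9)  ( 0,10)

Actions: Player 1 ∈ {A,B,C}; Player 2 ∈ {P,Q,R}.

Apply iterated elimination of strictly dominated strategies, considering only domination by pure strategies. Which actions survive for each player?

P2 drop P (Q beats it: A:6>5 B:10>8 C:9>6)
P1 drop B (A beats it: Q:9>1 R:9>6)
P1→{A,C} P2→{Q,R}

Remaining: P1:{A,C} P2:{Q,R}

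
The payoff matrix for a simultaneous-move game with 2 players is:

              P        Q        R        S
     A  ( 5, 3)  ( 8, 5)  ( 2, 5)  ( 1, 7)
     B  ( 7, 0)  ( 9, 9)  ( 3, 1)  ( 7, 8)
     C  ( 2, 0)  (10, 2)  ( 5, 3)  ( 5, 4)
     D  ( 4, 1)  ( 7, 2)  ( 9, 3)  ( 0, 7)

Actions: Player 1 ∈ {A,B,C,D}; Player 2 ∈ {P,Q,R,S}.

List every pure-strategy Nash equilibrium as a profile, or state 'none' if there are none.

Equilibria: none

(A,P): not NE [P1→B gives 7>5; P2→S gives 7>3]
(A,Q): not NE [P1→C gives 10>8; P2→S gives 7>5]
(A,R): not NE [P1→D gives 9>2; P2→S gives 7>5]
(A,S): not NE [P1→B gives 7>1]
(B,P): not NE [P2→Q gives 9>0]
(B,Q): not NE [P1→C gives 10>9]
(B,R): not NE [P1→D gives 9>3; P2→Q gives 9>1]
(B,S): not NE [P2→Q gives 9>8]
(C,P): not NE [P1→B gives 7>2; P2→S gives 4>0]
(C,Q): not NE [P2→S gives 4>2]
(C,R): not NE [P1→D gives 9>5; P2→S gives 4>3]
(C,S): not NE [P1→B gives 7>5]
(D,P): not NE [P1→B gives 7>4; P2→S gives 7>1]
(D,Q): not NE [P1→C gives 10>7; P2→S gives 7>2]
(D,R): not NE [P2→S gives 7>3]
(D,S): not NE [P1→B gives 7>0]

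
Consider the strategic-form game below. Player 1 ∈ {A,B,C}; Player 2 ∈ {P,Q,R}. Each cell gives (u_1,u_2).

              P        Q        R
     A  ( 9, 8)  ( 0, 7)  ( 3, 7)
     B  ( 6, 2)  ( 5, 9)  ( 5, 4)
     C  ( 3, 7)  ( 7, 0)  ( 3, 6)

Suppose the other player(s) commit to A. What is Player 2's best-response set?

u_2(P vs A) = 8
u_2(Q vs A) = 7
u_2(R vs A) = 7
max payoff 8 at {P}

P2 best: {P}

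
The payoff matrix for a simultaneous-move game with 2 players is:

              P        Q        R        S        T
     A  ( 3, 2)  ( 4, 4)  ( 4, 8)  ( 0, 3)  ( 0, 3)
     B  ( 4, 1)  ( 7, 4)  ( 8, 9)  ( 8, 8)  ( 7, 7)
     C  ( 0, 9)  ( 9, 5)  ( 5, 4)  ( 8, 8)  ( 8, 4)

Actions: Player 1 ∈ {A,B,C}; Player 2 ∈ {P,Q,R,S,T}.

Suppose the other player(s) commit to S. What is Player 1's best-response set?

u_1(A vs S) = 0
u_1(B vs S) = 8
u_1(C vs S) = 8
max payoff 8 at {B,C}

P1 best: {B,C}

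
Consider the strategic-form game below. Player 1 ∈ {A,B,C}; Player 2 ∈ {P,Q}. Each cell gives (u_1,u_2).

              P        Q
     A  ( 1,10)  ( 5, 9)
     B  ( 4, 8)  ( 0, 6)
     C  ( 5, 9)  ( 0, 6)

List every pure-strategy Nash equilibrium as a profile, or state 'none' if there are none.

Nash profiles: (C,P)

(A,P): not NE [P1→C gives 5>1]
(A,Q): not NE [P2→P gives 10>9]
(B,P): not NE [P1→C gives 5>4]
(B,Q): not NE [P1→A gives 5>0; P2→P gives 8>6]
(C,P): NE
(C,Q): not NE [P1→A gives 5>0; P2→P gives 9>6]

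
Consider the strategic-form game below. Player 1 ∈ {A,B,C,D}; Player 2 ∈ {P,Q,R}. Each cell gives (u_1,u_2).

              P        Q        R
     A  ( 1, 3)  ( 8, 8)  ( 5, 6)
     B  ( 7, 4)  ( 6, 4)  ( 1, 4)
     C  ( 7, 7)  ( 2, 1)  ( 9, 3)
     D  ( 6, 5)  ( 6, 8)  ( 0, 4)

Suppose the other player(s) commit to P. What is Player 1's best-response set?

u_1(A vs P) = 1
u_1(B vs P) = 7
u_1(C vs P) = 7
u_1(D vs P) = 6
max payoff 7 at {B,C}

BR_1 = {B,C}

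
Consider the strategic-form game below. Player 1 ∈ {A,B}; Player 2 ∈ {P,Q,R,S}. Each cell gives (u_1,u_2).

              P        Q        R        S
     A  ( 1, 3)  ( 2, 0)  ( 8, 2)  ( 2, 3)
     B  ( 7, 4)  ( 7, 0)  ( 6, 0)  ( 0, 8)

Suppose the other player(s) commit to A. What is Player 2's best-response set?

P2 best: {P,S}

u_2(P vs A) = 3
u_2(Q vs A) = 0
u_2(R vs A) = 2
u_2(S vs A) = 3
max payoff 3 at {P,S}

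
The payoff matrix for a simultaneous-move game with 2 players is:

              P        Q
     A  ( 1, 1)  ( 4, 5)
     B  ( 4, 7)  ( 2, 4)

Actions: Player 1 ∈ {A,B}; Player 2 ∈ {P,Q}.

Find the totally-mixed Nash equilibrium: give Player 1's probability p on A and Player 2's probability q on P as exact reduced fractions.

P1 mixes 3/7 on A; P2 mixes 2/5 on P

P1 indiff ⇒ q·1+(1-q)·4 = q·4+(1-q)·2 ⇒ q(-3) = (1-q)(-2) ⇒ q = 2/5
P2 indiff ⇒ p·1+(1-p)·7 = p·5+(1-p)·4 ⇒ p(-4) = (1-p)(-3) ⇒ p = 3/7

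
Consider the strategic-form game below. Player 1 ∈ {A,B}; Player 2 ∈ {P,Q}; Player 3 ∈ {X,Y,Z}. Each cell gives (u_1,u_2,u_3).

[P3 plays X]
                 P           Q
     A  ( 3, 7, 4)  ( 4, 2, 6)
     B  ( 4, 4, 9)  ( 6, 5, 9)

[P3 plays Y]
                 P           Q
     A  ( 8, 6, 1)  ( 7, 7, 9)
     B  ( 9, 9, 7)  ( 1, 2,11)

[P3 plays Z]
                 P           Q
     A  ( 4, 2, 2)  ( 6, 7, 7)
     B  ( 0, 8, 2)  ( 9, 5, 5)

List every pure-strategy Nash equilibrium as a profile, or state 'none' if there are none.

PSNE = {(A,Q,Y)}

(A,P,X): not NE [P1→B gives 4>3]
(A,P,Y): not NE [P1→B gives 9>8; P2→Q gives 7>6; P3→X gives 4>1]
(A,P,Z): not NE [P2→Q gives 7>2; P3→X gives 4>2]
(A,Q,X): not NE [P1→B gives 6>4; P2→P gives 7>2; P3→Y gives 9>6]
(A,Q,Y): NE
(A,Q,Z): not NE [P1→B gives 9>6; P3→Y gives 9>7]
(B,P,X): not NE [P2→Q gives 5>4]
(B,P,Y): not NE [P3→X gives 9>7]
(B,P,Z): not NE [P1→A gives 4>0; P3→X gives 9>2]
(B,Q,X): not NE [P3→Y gives 11>9]
(B,Q,Y): not NE [P1→A gives 7>1; P2→P gives 9>2]
(B,Q,Z): not NE [P2→P gives 8>5; P3→Y gives 11>5]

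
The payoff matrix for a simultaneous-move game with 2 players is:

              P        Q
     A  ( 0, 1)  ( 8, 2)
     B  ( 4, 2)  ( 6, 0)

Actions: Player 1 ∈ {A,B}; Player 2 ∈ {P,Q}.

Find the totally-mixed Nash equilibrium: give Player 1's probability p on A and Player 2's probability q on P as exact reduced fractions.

(p,q) = (2/3, 1/3)

P1 indiff ⇒ q·0+(1-q)·8 = q·4+(1-q)·6 ⇒ q(-4) = (1-q)(-2) ⇒ q = 1/3
P2 indiff ⇒ p·1+(1-p)·2 = p·2+(1-p)·0 ⇒ p(-1) = (1-p)(-2) ⇒ p = 2/3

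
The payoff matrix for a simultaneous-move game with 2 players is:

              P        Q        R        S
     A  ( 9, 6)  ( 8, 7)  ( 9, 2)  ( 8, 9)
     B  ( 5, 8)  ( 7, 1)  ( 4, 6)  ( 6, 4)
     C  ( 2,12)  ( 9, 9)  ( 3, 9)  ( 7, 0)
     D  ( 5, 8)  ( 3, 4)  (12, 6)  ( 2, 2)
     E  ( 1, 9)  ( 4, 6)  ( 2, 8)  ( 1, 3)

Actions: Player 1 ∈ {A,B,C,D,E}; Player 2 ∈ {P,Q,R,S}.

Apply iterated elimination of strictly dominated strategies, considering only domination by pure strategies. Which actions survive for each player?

Remaining: P1:{A,C} P2:{P,Q,S}

P1 drop B (A beats it: P:9>5 Q:8>7 R:9>4 S:8>6)
P1 drop E (A beats it: P:9>1 Q:8>4 R:9>2 S:8>1)
P2 drop R (P beats it: A:6>2 C:12>9 D:8>6)
P1 drop D (A beats it: P:9>5 Q:8>3 S:8>2)
P1→{A,C} P2→{P,Q,S}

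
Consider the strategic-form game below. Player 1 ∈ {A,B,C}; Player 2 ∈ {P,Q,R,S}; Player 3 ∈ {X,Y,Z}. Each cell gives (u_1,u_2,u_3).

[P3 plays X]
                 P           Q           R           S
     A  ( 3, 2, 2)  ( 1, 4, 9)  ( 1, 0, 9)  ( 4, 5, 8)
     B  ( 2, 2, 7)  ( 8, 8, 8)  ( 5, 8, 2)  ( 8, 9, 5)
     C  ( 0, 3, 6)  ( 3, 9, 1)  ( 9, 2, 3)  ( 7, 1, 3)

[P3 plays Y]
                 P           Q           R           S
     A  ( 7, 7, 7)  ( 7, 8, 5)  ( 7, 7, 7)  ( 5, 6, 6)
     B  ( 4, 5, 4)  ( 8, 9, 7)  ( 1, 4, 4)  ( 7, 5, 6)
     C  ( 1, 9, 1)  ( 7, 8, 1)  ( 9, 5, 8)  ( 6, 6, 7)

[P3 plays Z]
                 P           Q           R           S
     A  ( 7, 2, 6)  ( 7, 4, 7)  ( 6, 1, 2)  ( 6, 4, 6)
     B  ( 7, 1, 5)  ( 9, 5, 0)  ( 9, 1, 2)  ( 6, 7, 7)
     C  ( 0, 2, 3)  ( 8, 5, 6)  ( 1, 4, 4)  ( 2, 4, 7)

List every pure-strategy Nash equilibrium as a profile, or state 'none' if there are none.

Nash profiles: (B,S,Z)

(A,P,X): not NE [P2→S gives 5>2; P3→Y gives 7>2]
(A,P,Y): not NE [P2→Q gives 8>7]
(A,P,Z): not NE [P2→S gives 4>2; P3→Y gives 7>6]
(A,Q,X): not NE [P1→B gives 8>1; P2→S gives 5>4]
(A,Q,Y): not NE [P1→B gives 8>7; P3→X gives 9>5]
(A,Q,Z): not NE [P1→B gives 9>7; P3→X gives 9>7]
(A,R,X): not NE [P1→C gives 9>1; P2→S gives 5>0]
(A,R,Y): not NE [P1→C gives 9>7; P2→Q gives 8>7; P3→X gives 9>7]
(A,R,Z): not NE [P1→B gives 9>6; P2→S gives 4>1; P3→X gives 9>2]
(A,S,X): not NE [P1→B gives 8>4]
(A,S,Y): not NE [P1→B gives 7>5; P2→Q gives 8>6; P3→X gives 8>6]
(A,S,Z): not NE [P3→X gives 8>6]
(B,P,X): not NE [P1→A gives 3>2; P2→S gives 9>2]
(B,P,Y): not NE [P1→A gives 7>4; P2→Q gives 9>5; P3→X gives 7>4]
(B,P,Z): not NE [P2→S gives 7>1; P3→X gives 7>5]
(B,Q,X): not NE [P2→S gives 9>8]
(B,Q,Y): not NE [P3→X gives 8>7]
(B,Q,Z): not NE [P2→S gives 7>5; P3→X gives 8>0]
(B,R,X): not NE [P1→C gives 9>5; P2→S gives 9>8; P3→Y gives 4>2]
(B,R,Y): not NE [P1→C gives 9>1; P2→Q gives 9>4]
(B,R,Z): not NE [P2→S gives 7>1; P3→Y gives 4>2]
(B,S,X): not NE [P3→Z gives 7>5]
(B,S,Y): not NE [P2→Q gives 9>5; P3→Z gives 7>6]
(B,S,Z): NE
(C,P,X): not NE [P1→A gives 3>0; P2→Q gives 9>3]
(C,P,Y): not NE [P1→A gives 7>1; P3→X gives 6>1]
(C,P,Z): not NE [P1→B gives 7>0; P2→Q gives 5>2; P3→X gives 6>3]
(C,Q,X): not NE [P1→B gives 8>3; P3→Z gives 6>1]
(C,Q,Y): not NE [P1→B gives 8>7; P2→P gives 9>8; P3→Z gives 6>1]
(C,Q,Z): not NE [P1→B gives 9>8]
(C,R,X): not NE [P2→Q gives 9>2; P3→Y gives 8>3]
(C,R,Y): not NE [P2→P gives 9>5]
(C,R,Z): not NE [P1→B gives 9>1; P2→Q gives 5>4; P3→Y gives 8>4]
(C,S,X): not NE [P1→B gives 8>7; P2→Q gives 9>1; P3→Z gives 7>3]
(C,S,Y): not NE [P1→B gives 7>6; P2→P gives 9>6]
(C,S,Z): not NE [P1→B gives 6>2; P2→Q gives 5>4]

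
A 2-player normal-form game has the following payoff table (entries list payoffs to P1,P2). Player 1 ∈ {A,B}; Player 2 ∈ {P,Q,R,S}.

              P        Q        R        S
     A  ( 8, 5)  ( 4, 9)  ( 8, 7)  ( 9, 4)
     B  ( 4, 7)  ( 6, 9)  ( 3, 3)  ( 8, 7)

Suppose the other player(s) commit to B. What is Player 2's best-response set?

u_2(P vs B) = 7
u_2(Q vs B) = 9
u_2(R vs B) = 3
u_2(S vs B) = 7
max payoff 9 at {Q}

BR_2 = {Q}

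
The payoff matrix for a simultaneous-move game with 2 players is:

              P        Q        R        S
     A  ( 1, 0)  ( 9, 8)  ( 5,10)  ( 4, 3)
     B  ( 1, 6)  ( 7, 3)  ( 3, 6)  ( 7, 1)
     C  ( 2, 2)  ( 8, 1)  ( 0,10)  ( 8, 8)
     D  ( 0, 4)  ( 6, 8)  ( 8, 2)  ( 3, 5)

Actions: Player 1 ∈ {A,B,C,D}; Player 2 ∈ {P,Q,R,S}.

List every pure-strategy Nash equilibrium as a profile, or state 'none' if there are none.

No pure NE.

(A,P): not NE [P1→C gives 2>1; P2→R gives 10>0]
(A,Q): not NE [P2→R gives 10>8]
(A,R): not NE [P1→D gives 8>5]
(A,S): not NE [P1→C gives 8>4; P2→R gives 10>3]
(B,P): not NE [P1→C gives 2>1]
(B,Q): not NE [P1→A gives 9>7; P2→R gives 6>3]
(B,R): not NE [P1→D gives 8>3]
(B,S): not NE [P1→C gives 8>7; P2→R gives 6>1]
(C,P): not NE [P2→R gives 10>2]
(C,Q): not NE [P1→A gives 9>8; P2→R gives 10>1]
(C,R): not NE [P1→D gives 8>0]
(C,S): not NE [P2→R gives 10>8]
(D,P): not NE [P1→C gives 2>0; P2→Q gives 8>4]
(D,Q): not NE [P1→A gives 9>6]
(D,R): not NE [P2→Q gives 8>2]
(D,S): not NE [P1→C gives 8>3; P2→Q gives 8>5]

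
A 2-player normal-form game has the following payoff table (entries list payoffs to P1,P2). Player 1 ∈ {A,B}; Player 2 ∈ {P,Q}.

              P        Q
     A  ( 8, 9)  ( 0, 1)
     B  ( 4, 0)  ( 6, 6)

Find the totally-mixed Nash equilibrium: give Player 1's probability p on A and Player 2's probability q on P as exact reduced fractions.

P1 mixes 3/7 on A; P2 mixes 3/5 on P

P1 indiff ⇒ q·8+(1-q)·0 = q·4+(1-q)·6 ⇒ q(4) = (1-q)(6) ⇒ q = 3/5
P2 indiff ⇒ p·9+(1-p)·0 = p·1+(1-p)·6 ⇒ p(8) = (1-p)(6) ⇒ p = 3/7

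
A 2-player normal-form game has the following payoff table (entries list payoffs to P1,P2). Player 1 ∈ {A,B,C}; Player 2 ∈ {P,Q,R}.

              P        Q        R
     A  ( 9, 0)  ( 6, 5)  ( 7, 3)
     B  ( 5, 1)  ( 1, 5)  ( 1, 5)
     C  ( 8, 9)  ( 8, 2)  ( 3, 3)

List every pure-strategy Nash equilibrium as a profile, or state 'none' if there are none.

(A,P): not NE [P2→Q gives 5>0]
(A,Q): not NE [P1→C gives 8>6]
(A,R): not NE [P2→Q gives 5>3]
(B,P): not NE [P1→A gives 9>5; P2→R gives 5>1]
(B,Q): not NE [P1→C gives 8>1]
(B,R): not NE [P1→A gives 7>1]
(C,P): not NE [P1→A gives 9>8]
(C,Q): not NE [P2→P gives 9>2]
(C,R): not NE [P1→A gives 7>3; P2→P gives 9>3]

Equilibria: none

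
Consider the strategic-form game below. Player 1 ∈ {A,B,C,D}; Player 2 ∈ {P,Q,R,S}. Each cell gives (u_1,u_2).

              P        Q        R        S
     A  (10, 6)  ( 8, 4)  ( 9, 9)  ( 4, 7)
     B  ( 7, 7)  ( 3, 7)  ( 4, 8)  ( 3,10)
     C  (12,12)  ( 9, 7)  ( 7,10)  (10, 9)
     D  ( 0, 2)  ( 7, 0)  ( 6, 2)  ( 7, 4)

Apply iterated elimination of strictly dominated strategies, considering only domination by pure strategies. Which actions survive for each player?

Remaining: P1:{A,C} P2:{P,R}

P1 drop B (A beats it: P:10>7 Q:8>3 R:9>4 S:4>3)
P1 drop D (C beats it: P:12>0 Q:9>7 R:7>6 S:10>7)
P2 drop Q (P beats it: A:6>4 C:12>7)
P2 drop S (R beats it: A:9>7 C:10>9)
P1→{A,C} P2→{P,R}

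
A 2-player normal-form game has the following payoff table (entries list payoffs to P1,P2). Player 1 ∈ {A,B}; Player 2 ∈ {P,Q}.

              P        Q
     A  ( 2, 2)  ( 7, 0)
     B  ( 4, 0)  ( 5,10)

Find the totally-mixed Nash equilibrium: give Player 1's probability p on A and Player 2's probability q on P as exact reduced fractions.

P1 mixes 5/6 on A; P2 mixes 1/2 on P

P1 indiff ⇒ q·2+(1-q)·7 = q·4+(1-q)·5 ⇒ q(-2) = (1-q)(-2) ⇒ q = 1/2
P2 indiff ⇒ p·2+(1-p)·0 = p·0+(1-p)·10 ⇒ p(2) = (1-p)(10) ⇒ p = 5/6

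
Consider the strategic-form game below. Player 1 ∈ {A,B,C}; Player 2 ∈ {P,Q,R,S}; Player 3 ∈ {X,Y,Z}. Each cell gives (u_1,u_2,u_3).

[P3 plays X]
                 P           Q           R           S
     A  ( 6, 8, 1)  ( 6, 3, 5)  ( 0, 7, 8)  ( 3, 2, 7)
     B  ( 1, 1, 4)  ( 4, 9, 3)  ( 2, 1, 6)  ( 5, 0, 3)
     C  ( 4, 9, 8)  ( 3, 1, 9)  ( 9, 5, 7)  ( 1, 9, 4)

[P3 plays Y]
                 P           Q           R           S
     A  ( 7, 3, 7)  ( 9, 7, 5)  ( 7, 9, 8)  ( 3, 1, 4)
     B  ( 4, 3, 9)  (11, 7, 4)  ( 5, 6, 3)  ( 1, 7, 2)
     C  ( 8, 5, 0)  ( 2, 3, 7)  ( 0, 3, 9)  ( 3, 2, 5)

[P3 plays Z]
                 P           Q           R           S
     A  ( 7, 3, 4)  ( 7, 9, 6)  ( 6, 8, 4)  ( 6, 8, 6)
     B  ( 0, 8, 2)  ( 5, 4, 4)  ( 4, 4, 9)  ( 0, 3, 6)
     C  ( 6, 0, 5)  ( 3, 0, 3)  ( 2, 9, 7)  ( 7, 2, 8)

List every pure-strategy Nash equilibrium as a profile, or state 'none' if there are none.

PSNE = {(A,Q,Z), (A,R,Y), (B,Q,Y)}

(A,P,X): not NE [P3→Y gives 7>1]
(A,P,Y): not NE [P1→C gives 8>7; P2→R gives 9>3]
(A,P,Z): not NE [P2→Q gives 9>3; P3→Y gives 7>4]
(A,Q,X): not NE [P2→P gives 8>3; P3→Z gives 6>5]
(A,Q,Y): not NE [P1→B gives 11>9; P2→R gives 9>7; P3→Z gives 6>5]
(A,Q,Z): NE
(A,R,X): not NE [P1→C gives 9>0; P2→P gives 8>7]
(A,R,Y): NE
(A,R,Z): not NE [P2→Q gives 9>8; P3→Y gives 8>4]
(A,S,X): not NE [P1→B gives 5>3; P2→P gives 8>2]
(A,S,Y): not NE [P2→R gives 9>1; P3→X gives 7>4]
(A,S,Z): not NE [P1→C gives 7>6; P2→Q gives 9>8; P3→X gives 7>6]
(B,P,X): not NE [P1→A gives 6>1; P2→Q gives 9>1; P3→Y gives 9>4]
(B,P,Y): not NE [P1→C gives 8>4; P2→S gives 7>3]
(B,P,Z): not NE [P1→A gives 7>0; P3→Y gives 9>2]
(B,Q,X): not NE [P1→A gives 6>4; P3→Z gives 4>3]
(B,Q,Y): NE
(B,Q,Z): not NE [P1→A gives 7>5; P2→P gives 8>4]
(B,R,X): not NE [P1→C gives 9>2; P2→Q gives 9>1; P3→Z gives 9>6]
(B,R,Y): not NE [P1→A gives 7>5; P2→S gives 7>6; P3→Z gives 9>3]
(B,R,Z): not NE [P1→A gives 6>4; P2→P gives 8>4]
(B,S,X): not NE [P2→Q gives 9>0; P3→Z gives 6>3]
(B,S,Y): not NE [P1→C gives 3>1; P3→Z gives 6>2]
(B,S,Z): not NE [P1→C gives 7>0; P2→P gives 8>3]
(C,P,X): not NE [P1→A gives 6>4]
(C,P,Y): not NE [P3→X gives 8>0]
(C,P,Z): not NE [P1→A gives 7>6; P2→R gives 9>0; P3→X gives 8>5]
(C,Q,X): not NE [P1→A gives 6>3; P2→S gives 9>1]
(C,Q,Y): not NE [P1→B gives 11>2; P2→P gives 5>3; P3→X gives 9>7]
(C,Q,Z): not NE [P1→A gives 7>3; P2→R gives 9>0; P3→X gives 9>3]
(C,R,X): not NE [P2→S gives 9>5; P3→Y gives 9>7]
(C,R,Y): not NE [P1→A gives 7>0; P2→P gives 5>3]
(C,R,Z): not NE [P1→A gives 6>2; P3→Y gives 9>7]
(C,S,X): not NE [P1→B gives 5>1; P3→Z gives 8>4]
(C,S,Y): not NE [P2→P gives 5>2; P3→Z gives 8>5]
(C,S,Z): not NE [P2→R gives 9>2]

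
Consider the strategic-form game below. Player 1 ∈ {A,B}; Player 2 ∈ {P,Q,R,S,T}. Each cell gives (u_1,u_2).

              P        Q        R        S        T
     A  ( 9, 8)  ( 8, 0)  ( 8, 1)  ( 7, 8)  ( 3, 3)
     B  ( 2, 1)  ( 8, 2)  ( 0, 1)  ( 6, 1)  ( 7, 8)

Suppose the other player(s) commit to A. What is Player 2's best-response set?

u_2(P vs A) = 8
u_2(Q vs A) = 0
u_2(R vs A) = 1
u_2(S vs A) = 8
u_2(T vs A) = 3
max payoff 8 at {P,S}

BR_2 = {P,S}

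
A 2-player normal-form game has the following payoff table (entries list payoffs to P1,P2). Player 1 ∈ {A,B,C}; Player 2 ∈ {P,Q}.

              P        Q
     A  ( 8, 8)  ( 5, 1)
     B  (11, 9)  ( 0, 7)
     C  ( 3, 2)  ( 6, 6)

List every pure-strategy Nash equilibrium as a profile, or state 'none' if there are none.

PSNE = {(B,P), (C,Q)}

(A,P): not NE [P1→B gives 11>8]
(A,Q): not NE [P1→C gives 6>5; P2→P gives 8>1]
(B,P): NE
(B,Q): not NE [P1→C gives 6>0; P2→P gives 9>7]
(C,P): not NE [P1→B gives 11>3; P2→Q gives 6>2]
(C,Q): NE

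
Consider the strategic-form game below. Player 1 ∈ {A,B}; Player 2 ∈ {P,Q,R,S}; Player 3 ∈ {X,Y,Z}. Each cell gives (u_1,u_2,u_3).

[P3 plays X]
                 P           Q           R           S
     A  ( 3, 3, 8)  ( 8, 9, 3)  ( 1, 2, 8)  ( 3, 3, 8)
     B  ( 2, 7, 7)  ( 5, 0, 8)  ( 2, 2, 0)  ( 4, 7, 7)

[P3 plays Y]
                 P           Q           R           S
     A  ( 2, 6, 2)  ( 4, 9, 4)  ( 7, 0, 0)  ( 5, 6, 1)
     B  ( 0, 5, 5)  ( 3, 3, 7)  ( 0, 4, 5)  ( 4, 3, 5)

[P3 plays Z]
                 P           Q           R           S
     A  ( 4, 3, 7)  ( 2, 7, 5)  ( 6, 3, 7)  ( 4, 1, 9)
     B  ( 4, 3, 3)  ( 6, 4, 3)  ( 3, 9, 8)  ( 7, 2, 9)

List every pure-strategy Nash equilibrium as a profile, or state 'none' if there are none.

(A,P,X): not NE [P2→Q gives 9>3]
(A,P,Y): not NE [P2→Q gives 9>6; P3→X gives 8>2]
(A,P,Z): not NE [P2→Q gives 7>3; P3→X gives 8>7]
(A,Q,X): not NE [P3→Z gives 5>3]
(A,Q,Y): not NE [P3→Z gives 5>4]
(A,Q,Z): not NE [P1→B gives 6>2]
(A,R,X): not NE [P1→B gives 2>1; P2→Q gives 9>2]
(A,R,Y): not NE [P2→Q gives 9>0; P3→X gives 8>0]
(A,R,Z): not NE [P2→Q gives 7>3; P3→X gives 8>7]
(A,S,X): not NE [P1→B gives 4>3; P2→Q gives 9>3; P3→Z gives 9>8]
(A,S,Y): not NE [P2→Q gives 9>6; P3→Z gives 9>1]
(A,S,Z): not NE [P1→B gives 7>4; P2→Q gives 7>1]
(B,P,X): not NE [P1→A gives 3>2]
(B,P,Y): not NE [P1→A gives 2>0; P3→X gives 7>5]
(B,P,Z): not NE [P2→R gives 9>3; P3→X gives 7>3]
(B,Q,X): not NE [P1→A gives 8>5; P2→S gives 7>0]
(B,Q,Y): not NE [P1→A gives 4>3; P2→P gives 5>3; P3→X gives 8>7]
(B,Q,Z): not NE [P2→R gives 9>4; P3→X gives 8>3]
(B,R,X): not NE [P2→S gives 7>2; P3→Z gives 8>0]
(B,R,Y): not NE [P1→A gives 7>0; P2→P gives 5>4; P3→Z gives 8>5]
(B,R,Z): not NE [P1→A gives 6>3]
(B,S,X): not NE [P3→Z gives 9>7]
(B,S,Y): not NE [P1→A gives 5>4; P2→P gives 5>3; P3→Z gives 9>5]
(B,S,Z): not NE [P2→R gives 9>2]

No pure NE.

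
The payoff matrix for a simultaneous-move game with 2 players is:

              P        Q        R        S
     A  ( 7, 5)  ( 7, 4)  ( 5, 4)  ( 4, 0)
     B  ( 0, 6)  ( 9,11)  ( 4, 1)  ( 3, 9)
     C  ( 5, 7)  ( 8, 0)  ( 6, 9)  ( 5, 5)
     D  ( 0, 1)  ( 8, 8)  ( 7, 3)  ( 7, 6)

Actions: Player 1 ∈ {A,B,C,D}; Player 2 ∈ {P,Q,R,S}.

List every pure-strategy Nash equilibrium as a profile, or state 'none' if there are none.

Nash profiles: (A,P), (B,Q)

(A,P): NE
(A,Q): not NE [P1→B gives 9>7; P2→P gives 5>4]
(A,R): not NE [P1→D gives 7>5; P2→P gives 5>4]
(A,S): not NE [P1→D gives 7>4; P2→P gives 5>0]
(B,P): not NE [P1→A gives 7>0; P2→Q gives 11>6]
(B,Q): NE
(B,R): not NE [P1→D gives 7>4; P2→Q gives 11>1]
(B,S): not NE [P1→D gives 7>3; P2→Q gives 11>9]
(C,P): not NE [P1→A gives 7>5; P2→R gives 9>7]
(C,Q): not NE [P1→B gives 9>8; P2→R gives 9>0]
(C,R): not NE [P1→D gives 7>6]
(C,S): not NE [P1→D gives 7>5; P2→R gives 9>5]
(D,P): not NE [P1→A gives 7>0; P2→Q gives 8>1]
(D,Q): not NE [P1→B gives 9>8]
(D,R): not NE [P2→Q gives 8>3]
(D,S): not NE [P2→Q gives 8>6]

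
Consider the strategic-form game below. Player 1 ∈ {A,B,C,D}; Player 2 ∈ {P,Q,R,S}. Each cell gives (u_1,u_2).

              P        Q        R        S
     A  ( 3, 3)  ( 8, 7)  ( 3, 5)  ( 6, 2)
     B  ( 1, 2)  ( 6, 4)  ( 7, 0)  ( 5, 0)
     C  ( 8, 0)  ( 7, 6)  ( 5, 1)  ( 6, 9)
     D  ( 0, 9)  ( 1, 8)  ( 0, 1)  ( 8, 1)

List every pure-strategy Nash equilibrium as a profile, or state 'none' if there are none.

PSNE = {(A,Q)}

(A,P): not NE [P1→C gives 8>3; P2→Q gives 7>3]
(A,Q): NE
(A,R): not NE [P1→B gives 7>3; P2→Q gives 7>5]
(A,S): not NE [P1→D gives 8>6; P2→Q gives 7>2]
(B,P): not NE [P1→C gives 8>1; P2→Q gives 4>2]
(B,Q): not NE [P1→A gives 8>6]
(B,R): not NE [P2→Q gives 4>0]
(B,S): not NE [P1→D gives 8>5; P2→Q gives 4>0]
(C,P): not NE [P2→S gives 9>0]
(C,Q): not NE [P1→A gives 8>7; P2→S gives 9>6]
(C,R): not NE [P1→B gives 7>5; P2→S gives 9>1]
(C,S): not NE [P1→D gives 8>6]
(D,P): not NE [P1→C gives 8>0]
(D,Q): not NE [P1→A gives 8>1; P2→P gives 9>8]
(D,R): not NE [P1→B gives 7>0; P2→P gives 9>1]
(D,S): not NE [P2→P gives 9>1]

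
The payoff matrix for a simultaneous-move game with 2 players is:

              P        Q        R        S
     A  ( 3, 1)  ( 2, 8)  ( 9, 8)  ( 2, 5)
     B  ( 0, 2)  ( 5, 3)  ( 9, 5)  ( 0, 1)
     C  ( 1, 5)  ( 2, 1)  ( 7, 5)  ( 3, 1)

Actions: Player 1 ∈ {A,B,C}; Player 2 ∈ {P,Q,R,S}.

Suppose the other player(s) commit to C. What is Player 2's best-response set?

u_2(P vs C) = 5
u_2(Q vs C) = 1
u_2(R vs C) = 5
u_2(S vs C) = 1
max payoff 5 at {P,R}

P2 best: {P,R}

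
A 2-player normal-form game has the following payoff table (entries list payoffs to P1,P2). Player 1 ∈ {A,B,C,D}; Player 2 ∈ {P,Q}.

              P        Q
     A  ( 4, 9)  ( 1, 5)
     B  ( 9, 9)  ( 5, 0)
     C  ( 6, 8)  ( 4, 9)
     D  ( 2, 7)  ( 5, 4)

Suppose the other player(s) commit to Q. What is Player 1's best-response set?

BR_1 = {B,D}

u_1(A vs Q) = 1
u_1(B vs Q) = 5
u_1(C vs Q) = 4
u_1(D vs Q) = 5
max payoff 5 at {B,D}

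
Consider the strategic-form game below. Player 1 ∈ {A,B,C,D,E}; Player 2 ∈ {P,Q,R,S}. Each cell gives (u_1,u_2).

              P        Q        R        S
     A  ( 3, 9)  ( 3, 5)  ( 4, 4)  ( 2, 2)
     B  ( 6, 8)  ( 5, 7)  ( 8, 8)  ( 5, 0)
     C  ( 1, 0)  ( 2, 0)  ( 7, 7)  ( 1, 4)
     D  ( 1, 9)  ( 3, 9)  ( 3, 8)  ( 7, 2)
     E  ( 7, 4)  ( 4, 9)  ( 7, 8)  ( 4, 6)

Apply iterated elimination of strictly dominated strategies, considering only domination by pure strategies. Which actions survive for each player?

IESDS → P1:{B,E} P2:{P,Q,R}

P1 drop A (B beats it: P:6>3 Q:5>3 R:8>4 S:5>2)
P1 drop C (B beats it: P:6>1 Q:5>2 R:8>7 S:5>1)
P2 drop S (Q beats it: B:7>0 D:9>2 E:9>6)
P1 drop D (B beats it: P:6>1 Q:5>3 R:8>3)
P1→{B,E} P2→{P,Q,R}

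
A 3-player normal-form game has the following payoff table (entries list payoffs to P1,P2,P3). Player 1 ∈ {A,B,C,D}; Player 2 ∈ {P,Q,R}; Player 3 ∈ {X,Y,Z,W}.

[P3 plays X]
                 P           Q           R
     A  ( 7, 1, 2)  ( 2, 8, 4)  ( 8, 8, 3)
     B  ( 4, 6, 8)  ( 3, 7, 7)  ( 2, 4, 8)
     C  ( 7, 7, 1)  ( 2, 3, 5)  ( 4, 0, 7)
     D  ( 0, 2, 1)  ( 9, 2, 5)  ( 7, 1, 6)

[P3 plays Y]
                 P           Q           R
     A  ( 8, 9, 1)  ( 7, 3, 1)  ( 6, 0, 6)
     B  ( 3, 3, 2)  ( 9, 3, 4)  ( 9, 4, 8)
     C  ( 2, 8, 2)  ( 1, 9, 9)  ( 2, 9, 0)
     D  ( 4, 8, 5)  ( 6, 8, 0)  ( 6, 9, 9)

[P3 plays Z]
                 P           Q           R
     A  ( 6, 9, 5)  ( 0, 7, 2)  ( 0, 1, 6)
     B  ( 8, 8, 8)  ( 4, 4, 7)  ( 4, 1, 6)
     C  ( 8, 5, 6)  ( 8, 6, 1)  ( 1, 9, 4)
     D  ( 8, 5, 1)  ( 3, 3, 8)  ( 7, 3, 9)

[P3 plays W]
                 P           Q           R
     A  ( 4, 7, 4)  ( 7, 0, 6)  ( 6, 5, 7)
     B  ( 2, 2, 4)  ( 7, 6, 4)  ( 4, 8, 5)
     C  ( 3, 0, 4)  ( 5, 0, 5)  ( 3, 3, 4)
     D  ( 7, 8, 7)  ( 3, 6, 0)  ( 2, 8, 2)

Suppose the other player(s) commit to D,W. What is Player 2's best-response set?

BR_2 = {P,R}

u_2(P vs D,W) = 8
u_2(Q vs D,W) = 6
u_2(R vs D,W) = 8
max payoff 8 at {P,R}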